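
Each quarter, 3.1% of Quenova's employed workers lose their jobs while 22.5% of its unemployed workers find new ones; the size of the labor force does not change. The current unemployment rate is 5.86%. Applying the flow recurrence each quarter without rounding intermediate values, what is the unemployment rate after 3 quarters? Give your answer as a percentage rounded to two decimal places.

Unemployment rate after three quarters ≈ 9.54%.

With a fixed labor force, u_{t+1} = u_t + s·(1−u_t) − f·u_t = u_t·(1−s−f) + s.
Here 1−s−f = 0.744 and s = 0.031.
u_1 = 0.058600 × 0.744 + 0.031 = 0.074598.
u_2 = 0.074598 × 0.744 + 0.031 = 0.086501.
u_3 = 0.086501 × 0.744 + 0.031 = 0.095357.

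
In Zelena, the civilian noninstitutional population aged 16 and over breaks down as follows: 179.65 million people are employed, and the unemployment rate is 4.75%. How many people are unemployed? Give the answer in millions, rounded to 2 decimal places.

Let U be the number unemployed. The labor force is E + U, and U/(E+U) = 0.0475.
So U = 0.0475 × 179.65 / (1 − 0.0475) = 8.5334 / 0.9525 ≈ 8.96 million.

About 8.96 million are unemployed.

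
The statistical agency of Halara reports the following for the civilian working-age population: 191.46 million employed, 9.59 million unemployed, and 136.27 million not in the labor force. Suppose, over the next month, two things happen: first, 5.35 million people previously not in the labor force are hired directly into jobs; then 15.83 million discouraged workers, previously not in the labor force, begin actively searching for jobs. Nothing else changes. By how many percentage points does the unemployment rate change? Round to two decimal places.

The unemployment rate changes by +6.67 percentage points.

Initially, labor force = 191.46 + 9.59 = 201.05 million, so u = 9.59/201.05 = 4.77%.
After the first change, employed and labor force both rise by 5.35; unemployed unchanged → E = 196.81, U = 9.59, labor force = 206.40 million.
After the second change, unemployed and labor force both rise by 15.83 → E = 196.81, U = 25.42, labor force = 222.23 million.
New unemployment rate = 25.42 / 222.23 = 11.44%.
Change = 11.44% − 4.77% = +6.67 percentage points.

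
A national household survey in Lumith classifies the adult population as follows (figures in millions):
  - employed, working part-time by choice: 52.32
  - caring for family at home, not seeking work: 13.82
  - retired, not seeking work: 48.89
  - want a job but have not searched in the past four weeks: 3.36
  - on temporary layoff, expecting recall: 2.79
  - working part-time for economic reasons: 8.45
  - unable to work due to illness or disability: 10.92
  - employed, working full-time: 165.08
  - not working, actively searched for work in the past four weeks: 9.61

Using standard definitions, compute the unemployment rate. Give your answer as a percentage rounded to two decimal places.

Unemployment rate ≈ 5.20%.

Employed = 52.32 + 8.45 + 165.08 = 225.85 million (anyone who worked, including part-time for economic reasons, counts as employed).
Unemployed = 2.79 + 9.61 = 12.40 million (jobless and actively searching, or on temporary layoff).
Labor force = 225.85 + 12.40 = 238.25 million.
Unemployment rate = 12.40 / 238.25 = 5.20%.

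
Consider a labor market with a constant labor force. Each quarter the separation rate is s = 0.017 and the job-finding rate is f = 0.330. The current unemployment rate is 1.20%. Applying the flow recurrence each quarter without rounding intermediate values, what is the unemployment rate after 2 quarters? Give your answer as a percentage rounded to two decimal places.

Unemployment rate after two quarters ≈ 3.32%.

With a fixed labor force, u_{t+1} = u_t + s·(1−u_t) − f·u_t = u_t·(1−s−f) + s.
Here 1−s−f = 0.653 and s = 0.017.
u_1 = 0.012000 × 0.653 + 0.017 = 0.024836.
u_2 = 0.024836 × 0.653 + 0.017 = 0.033218.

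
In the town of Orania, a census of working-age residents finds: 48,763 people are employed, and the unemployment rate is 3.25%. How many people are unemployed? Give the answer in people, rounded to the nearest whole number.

Let U be the number unemployed. The labor force is E + U, and U/(E+U) = 0.0325.
So U = 0.0325 × 48,763 / (1 − 0.0325) = 1584.80 / 0.9675 ≈ 1,638.

About 1,638 are unemployed.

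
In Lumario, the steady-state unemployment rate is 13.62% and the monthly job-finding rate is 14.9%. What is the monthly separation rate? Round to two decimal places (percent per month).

From u* = s/(s+f): s = u·f/(1−u).
s = 0.1362 × 14.9 / (1 − 0.1362) = 2.0294 / 0.8638 ≈ 2.35% per month.

Separation rate ≈ 2.35% per month.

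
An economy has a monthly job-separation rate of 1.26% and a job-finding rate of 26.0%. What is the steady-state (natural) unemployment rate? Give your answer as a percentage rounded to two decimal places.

At steady state the flows balance: s·E = f·U, so U/(E+U) = s/(s+f).
u* = 1.26 / (1.26 + 26.0) = 1.26 / 27.26 = 4.62%.

Steady-state unemployment rate ≈ 4.62%.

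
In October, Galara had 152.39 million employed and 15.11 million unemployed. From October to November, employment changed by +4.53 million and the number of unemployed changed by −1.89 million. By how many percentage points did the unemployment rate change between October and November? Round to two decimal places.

October: labor force = 152.39 + 15.11 = 167.50; u = 15.11/167.50 = 9.02%.
November: labor force = 156.92 + 13.22 = 170.14; u = 13.22/170.14 = 7.77%.
Change = 7.77% − 9.02% = −1.25 pp.

The unemployment rate changed by −1.25 percentage points.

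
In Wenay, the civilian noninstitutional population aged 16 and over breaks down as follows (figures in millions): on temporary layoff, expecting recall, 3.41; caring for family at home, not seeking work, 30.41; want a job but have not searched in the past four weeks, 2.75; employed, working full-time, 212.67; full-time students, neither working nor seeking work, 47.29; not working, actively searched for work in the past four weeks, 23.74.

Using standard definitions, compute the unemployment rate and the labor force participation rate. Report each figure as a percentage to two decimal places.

Unemployment rate ≈ 11.32%; labor force participation rate ≈ 74.88%.

Employed = 212.67 million.
Unemployed = 3.41 + 23.74 = 27.15 million (jobless and actively searching, or on temporary layoff).
Labor force = 212.67 + 27.15 = 239.82 million.
Not in labor force = 30.41 + 2.75 + 47.29 = 80.45 million (those not working and not actively searching are outside the labor force — including those who want a job but have given up searching).
Civilian working-age population = 239.82 + 80.45 = 320.27 million.
Unemployment rate = 27.15 / 239.82 = 11.32%.
Labor force participation rate = 239.82 / 320.27 = 74.88%.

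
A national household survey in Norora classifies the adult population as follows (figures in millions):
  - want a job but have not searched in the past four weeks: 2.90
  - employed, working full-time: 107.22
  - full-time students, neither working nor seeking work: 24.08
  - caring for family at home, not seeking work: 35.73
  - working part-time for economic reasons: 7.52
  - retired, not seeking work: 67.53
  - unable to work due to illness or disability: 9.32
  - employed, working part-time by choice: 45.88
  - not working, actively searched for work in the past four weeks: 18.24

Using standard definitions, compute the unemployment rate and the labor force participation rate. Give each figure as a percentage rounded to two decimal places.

Employed = 107.22 + 7.52 + 45.88 = 160.62 million (anyone who worked, including part-time for economic reasons, counts as employed).
Unemployed = 18.24 million.
Labor force = 160.62 + 18.24 = 178.86 million.
Not in labor force = 2.90 + 24.08 + 35.73 + 67.53 + 9.32 = 139.56 million (those not working and not actively searching are outside the labor force — including those who want a job but have given up searching).
Civilian working-age population = 178.86 + 139.56 = 318.42 million.
Unemployment rate = 18.24 / 178.86 = 10.20%.
Labor force participation rate = 178.86 / 318.42 = 56.17%.

Unemployment rate ≈ 10.20%; labor force participation rate ≈ 56.17%.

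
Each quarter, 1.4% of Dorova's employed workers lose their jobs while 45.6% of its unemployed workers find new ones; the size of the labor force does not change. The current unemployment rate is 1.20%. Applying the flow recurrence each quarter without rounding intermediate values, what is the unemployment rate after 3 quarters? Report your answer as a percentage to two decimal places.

Unemployment rate after three quarters ≈ 2.71%.

With a fixed labor force, u_{t+1} = u_t + s·(1−u_t) − f·u_t = u_t·(1−s−f) + s.
Here 1−s−f = 0.530 and s = 0.014.
u_1 = 0.012000 × 0.530 + 0.014 = 0.020360.
u_2 = 0.020360 × 0.530 + 0.014 = 0.024791.
u_3 = 0.024791 × 0.530 + 0.014 = 0.027139.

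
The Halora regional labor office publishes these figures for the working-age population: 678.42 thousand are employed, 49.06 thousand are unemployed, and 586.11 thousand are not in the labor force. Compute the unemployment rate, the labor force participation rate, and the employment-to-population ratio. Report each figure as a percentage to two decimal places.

Labor force = employed + unemployed = 678.42 + 49.06 = 727.48 thousand.
Working-age population = 727.48 + 586.11 = 1,313.59 thousand.
Unemployment rate = 49.06 / 727.48 = 6.74%.
Labor force participation rate = 727.48 / 1,313.59 = 55.38%.
Employment-population ratio = 678.42 / 1,313.59 = 51.65%.

Unemployment rate ≈ 6.74%; labor force participation rate ≈ 55.38%; employment-population ratio ≈ 51.65%.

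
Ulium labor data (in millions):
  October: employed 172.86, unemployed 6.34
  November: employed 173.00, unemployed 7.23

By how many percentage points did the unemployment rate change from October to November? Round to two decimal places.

The unemployment rate changed by +0.47 percentage points.

October: labor force = 172.86 + 6.34 = 179.20; u = 6.34/179.20 = 3.54%.
November: labor force = 173.00 + 7.23 = 180.23; u = 7.23/180.23 = 4.01%.
Change = 4.01% − 3.54% = +0.47 pp.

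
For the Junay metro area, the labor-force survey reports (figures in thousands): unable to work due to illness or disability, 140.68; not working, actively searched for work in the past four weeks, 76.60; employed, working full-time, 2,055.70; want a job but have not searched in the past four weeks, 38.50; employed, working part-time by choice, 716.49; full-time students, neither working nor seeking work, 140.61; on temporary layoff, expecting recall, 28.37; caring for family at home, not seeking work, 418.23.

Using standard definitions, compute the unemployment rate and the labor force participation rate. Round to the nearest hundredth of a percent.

Unemployment rate ≈ 3.65%; labor force participation rate ≈ 79.59%.

Employed = 2,055.70 + 716.49 = 2,772.19 thousand.
Unemployed = 76.60 + 28.37 = 104.97 thousand (jobless and actively searching, or on temporary layoff).
Labor force = 2,772.19 + 104.97 = 2,877.16 thousand.
Not in labor force = 140.68 + 38.50 + 140.61 + 418.23 = 738.02 thousand (those not working and not actively searching are outside the labor force — including those who want a job but have given up searching).
Civilian working-age population = 2,877.16 + 738.02 = 3,615.18 thousand.
Unemployment rate = 104.97 / 2,877.16 = 3.65%.
Labor force participation rate = 2,877.16 / 3,615.18 = 79.59%.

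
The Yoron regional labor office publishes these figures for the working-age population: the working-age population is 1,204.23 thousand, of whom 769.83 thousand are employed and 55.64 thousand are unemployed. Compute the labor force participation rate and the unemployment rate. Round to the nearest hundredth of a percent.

Labor force = employed + unemployed = 769.83 + 55.64 = 825.47 thousand.
Unemployment rate = 55.64 / 825.47 = 6.74%.
Labor force participation rate = 825.47 / 1,204.23 = 68.55%.

Labor force participation rate ≈ 68.55%; unemployment rate ≈ 6.74%.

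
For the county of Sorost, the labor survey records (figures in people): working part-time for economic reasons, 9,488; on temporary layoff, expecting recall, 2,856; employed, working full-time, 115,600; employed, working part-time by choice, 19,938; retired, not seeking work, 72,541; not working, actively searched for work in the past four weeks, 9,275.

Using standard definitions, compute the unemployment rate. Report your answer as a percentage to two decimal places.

Unemployment rate ≈ 7.72%.

Employed = 9,488 + 115,600 + 19,938 = 145,026 (anyone who worked, including part-time for economic reasons, counts as employed).
Unemployed = 2,856 + 9,275 = 12,131 (jobless and actively searching, or on temporary layoff).
Labor force = 145,026 + 12,131 = 157,157.
Unemployment rate = 12,131 / 157,157 = 7.72%.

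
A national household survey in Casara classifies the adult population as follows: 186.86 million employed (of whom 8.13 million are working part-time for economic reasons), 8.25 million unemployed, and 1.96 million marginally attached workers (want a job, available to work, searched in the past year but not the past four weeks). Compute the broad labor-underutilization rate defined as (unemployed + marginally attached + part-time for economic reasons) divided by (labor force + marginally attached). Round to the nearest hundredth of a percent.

Labor force = 186.86 + 8.25 = 195.11 million.
Numerator = 8.25 + 1.96 + 8.13 = 18.34 million.
Denominator = 195.11 + 1.96 = 197.07 million.
Broad rate = 18.34 / 197.07 = 9.31%.

Broad underutilization rate ≈ 9.31%.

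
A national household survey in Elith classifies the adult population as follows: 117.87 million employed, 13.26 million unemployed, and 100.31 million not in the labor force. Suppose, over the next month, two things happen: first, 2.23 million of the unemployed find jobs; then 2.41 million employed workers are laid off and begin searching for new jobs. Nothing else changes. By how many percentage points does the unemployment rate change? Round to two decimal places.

Initially, labor force = 117.87 + 13.26 = 131.13 million, so u = 13.26/131.13 = 10.11%.
After the first change, unemployed falls and employed rises by 2.23; labor force unchanged → E = 120.10, U = 11.03, labor force = 131.13 million.
After the second change, employed falls and unemployed rises by 2.41; labor force unchanged → E = 117.69, U = 13.44, labor force = 131.13 million.
New unemployment rate = 13.44 / 131.13 = 10.25%.
Change = 10.25% − 10.11% = +0.14 percentage points.

The unemployment rate changes by +0.14 percentage points.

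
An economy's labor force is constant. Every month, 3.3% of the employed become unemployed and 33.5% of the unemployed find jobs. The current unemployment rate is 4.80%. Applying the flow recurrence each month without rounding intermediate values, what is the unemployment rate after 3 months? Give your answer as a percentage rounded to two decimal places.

Unemployment rate after three months ≈ 7.92%.

With a fixed labor force, u_{t+1} = u_t + s·(1−u_t) − f·u_t = u_t·(1−s−f) + s.
Here 1−s−f = 0.632 and s = 0.033.
u_1 = 0.048000 × 0.632 + 0.033 = 0.063336.
u_2 = 0.063336 × 0.632 + 0.033 = 0.073028.
u_3 = 0.073028 × 0.632 + 0.033 = 0.079154.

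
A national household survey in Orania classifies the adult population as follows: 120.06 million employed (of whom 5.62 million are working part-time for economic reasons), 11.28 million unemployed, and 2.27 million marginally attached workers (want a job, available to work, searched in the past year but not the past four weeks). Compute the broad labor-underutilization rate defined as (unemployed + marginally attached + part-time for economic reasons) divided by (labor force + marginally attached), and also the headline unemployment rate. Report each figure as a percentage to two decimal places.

Broad underutilization rate ≈ 14.35%; headline unemployment rate ≈ 8.59%.

Labor force = 120.06 + 11.28 = 131.34 million.
Numerator = 11.28 + 2.27 + 5.62 = 19.17 million.
Denominator = 131.34 + 2.27 = 133.61 million.
Broad rate = 19.17 / 133.61 = 14.35%.
Headline unemployment rate = 11.28 / 131.34 = 8.59%.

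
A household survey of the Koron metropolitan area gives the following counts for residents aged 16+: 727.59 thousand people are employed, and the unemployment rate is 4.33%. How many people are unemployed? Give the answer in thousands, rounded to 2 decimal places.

About 32.93 thousand are unemployed.

Let U be the number unemployed. The labor force is E + U, and U/(E+U) = 0.0433.
So U = 0.0433 × 727.59 / (1 − 0.0433) = 31.5046 / 0.9567 ≈ 32.93 thousand.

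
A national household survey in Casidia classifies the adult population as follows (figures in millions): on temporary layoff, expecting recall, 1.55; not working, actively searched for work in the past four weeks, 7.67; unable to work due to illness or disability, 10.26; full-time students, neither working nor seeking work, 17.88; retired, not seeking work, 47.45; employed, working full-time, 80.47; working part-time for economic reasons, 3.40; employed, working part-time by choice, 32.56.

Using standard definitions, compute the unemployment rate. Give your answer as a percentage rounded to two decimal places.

Employed = 80.47 + 3.40 + 32.56 = 116.43 million (anyone who worked, including part-time for economic reasons, counts as employed).
Unemployed = 1.55 + 7.67 = 9.22 million (jobless and actively searching, or on temporary layoff).
Labor force = 116.43 + 9.22 = 125.65 million.
Unemployment rate = 9.22 / 125.65 = 7.34%.

Unemployment rate ≈ 7.34%.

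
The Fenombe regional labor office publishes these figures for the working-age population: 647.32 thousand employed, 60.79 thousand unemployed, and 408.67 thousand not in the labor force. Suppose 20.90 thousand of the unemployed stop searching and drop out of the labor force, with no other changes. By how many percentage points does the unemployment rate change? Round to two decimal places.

The unemployment rate changes by −2.78 percentage points.

Initially, labor force = 647.32 + 60.79 = 708.11 thousand, so u = 60.79/708.11 = 8.58%.
After the change, unemployed and labor force both fall by 20.90 → E = 647.32, U = 39.89, labor force = 687.21 thousand.
New unemployment rate = 39.89 / 687.21 = 5.80%.
Change = 5.80% − 8.58% = −2.78 percentage points.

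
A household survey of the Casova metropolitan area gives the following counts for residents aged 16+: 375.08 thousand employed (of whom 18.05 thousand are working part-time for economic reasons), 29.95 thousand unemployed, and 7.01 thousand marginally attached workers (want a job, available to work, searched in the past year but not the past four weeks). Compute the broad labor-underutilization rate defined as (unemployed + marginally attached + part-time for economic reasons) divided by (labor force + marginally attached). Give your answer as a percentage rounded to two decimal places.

Labor force = 375.08 + 29.95 = 405.03 thousand.
Numerator = 29.95 + 7.01 + 18.05 = 55.01 thousand.
Denominator = 405.03 + 7.01 = 412.04 thousand.
Broad rate = 55.01 / 412.04 = 13.35%.

Broad underutilization rate ≈ 13.35%.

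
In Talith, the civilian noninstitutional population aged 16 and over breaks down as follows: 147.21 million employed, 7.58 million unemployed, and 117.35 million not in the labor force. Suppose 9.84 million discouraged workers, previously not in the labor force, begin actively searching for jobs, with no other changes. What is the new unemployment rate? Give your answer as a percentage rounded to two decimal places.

New unemployment rate ≈ 10.58%.

Initially, labor force = 147.21 + 7.58 = 154.79 million, so u = 7.58/154.79 = 4.90%.
After the change, unemployed and labor force both rise by 9.84 → E = 147.21, U = 17.42, labor force = 164.63 million.
New unemployment rate = 17.42 / 164.63 = 10.58%.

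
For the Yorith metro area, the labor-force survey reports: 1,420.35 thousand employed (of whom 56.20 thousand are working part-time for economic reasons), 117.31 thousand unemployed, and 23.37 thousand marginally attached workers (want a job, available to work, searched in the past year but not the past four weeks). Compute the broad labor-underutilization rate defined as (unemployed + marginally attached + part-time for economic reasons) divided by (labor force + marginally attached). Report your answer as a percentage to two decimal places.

Labor force = 1,420.35 + 117.31 = 1,537.66 thousand.
Numerator = 117.31 + 23.37 + 56.20 = 196.88 thousand.
Denominator = 1,537.66 + 23.37 = 1,561.03 thousand.
Broad rate = 196.88 / 1,561.03 = 12.61%.

Broad underutilization rate ≈ 12.61%.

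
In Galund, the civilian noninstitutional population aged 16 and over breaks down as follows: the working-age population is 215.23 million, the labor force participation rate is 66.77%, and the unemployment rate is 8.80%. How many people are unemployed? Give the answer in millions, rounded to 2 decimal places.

Labor force = 0.6677 × 215.23 = 143.71 million.
Unemployed = 0.0880 × 143.71 ≈ 12.65 million.

About 12.65 million are unemployed.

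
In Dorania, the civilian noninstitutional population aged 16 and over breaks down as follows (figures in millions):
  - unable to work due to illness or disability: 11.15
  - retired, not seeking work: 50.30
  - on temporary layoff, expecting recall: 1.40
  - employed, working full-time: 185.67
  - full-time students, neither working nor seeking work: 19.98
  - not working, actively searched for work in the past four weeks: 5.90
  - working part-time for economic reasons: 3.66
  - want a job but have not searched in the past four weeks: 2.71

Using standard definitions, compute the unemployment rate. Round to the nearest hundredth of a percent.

Employed = 185.67 + 3.66 = 189.33 million (anyone who worked, including part-time for economic reasons, counts as employed).
Unemployed = 1.40 + 5.90 = 7.30 million (jobless and actively searching, or on temporary layoff).
Labor force = 189.33 + 7.30 = 196.63 million.
Unemployment rate = 7.30 / 196.63 = 3.71%.

Unemployment rate ≈ 3.71%.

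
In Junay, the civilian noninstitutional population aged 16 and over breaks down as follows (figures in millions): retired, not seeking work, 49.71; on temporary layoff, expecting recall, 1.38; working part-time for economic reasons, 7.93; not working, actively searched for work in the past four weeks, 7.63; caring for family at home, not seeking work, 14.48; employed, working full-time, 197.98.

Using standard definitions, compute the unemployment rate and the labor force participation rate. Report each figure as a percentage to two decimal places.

Employed = 7.93 + 197.98 = 205.91 million (anyone who worked, including part-time for economic reasons, counts as employed).
Unemployed = 1.38 + 7.63 = 9.01 million (jobless and actively searching, or on temporary layoff).
Labor force = 205.91 + 9.01 = 214.92 million.
Not in labor force = 49.71 + 14.48 = 64.19 million (those not working and not actively searching are outside the labor force).
Civilian working-age population = 214.92 + 64.19 = 279.11 million.
Unemployment rate = 9.01 / 214.92 = 4.19%.
Labor force participation rate = 214.92 / 279.11 = 77.00%.

Unemployment rate ≈ 4.19%; labor force participation rate ≈ 77.00%.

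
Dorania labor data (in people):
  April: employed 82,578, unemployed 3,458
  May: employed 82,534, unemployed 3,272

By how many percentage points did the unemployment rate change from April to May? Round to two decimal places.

April: labor force = 82,578 + 3,458 = 86,036; u = 3,458/86,036 = 4.02%.
May: labor force = 82,534 + 3,272 = 85,806; u = 3,272/85,806 = 3.81%.
Change = 3.81% − 4.02% = −0.21 pp.

The unemployment rate changed by −0.21 percentage points.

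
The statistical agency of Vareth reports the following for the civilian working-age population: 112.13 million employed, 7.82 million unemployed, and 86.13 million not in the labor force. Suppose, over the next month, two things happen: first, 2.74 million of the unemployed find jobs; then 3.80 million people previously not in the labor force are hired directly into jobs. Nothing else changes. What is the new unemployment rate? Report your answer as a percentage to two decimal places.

New unemployment rate ≈ 4.11%.

Initially, labor force = 112.13 + 7.82 = 119.95 million, so u = 7.82/119.95 = 6.52%.
After the first change, unemployed falls and employed rises by 2.74; labor force unchanged → E = 114.87, U = 5.08, labor force = 119.95 million.
After the second change, employed and labor force both rise by 3.80; unemployed unchanged → E = 118.67, U = 5.08, labor force = 123.75 million.
New unemployment rate = 5.08 / 123.75 = 4.11%.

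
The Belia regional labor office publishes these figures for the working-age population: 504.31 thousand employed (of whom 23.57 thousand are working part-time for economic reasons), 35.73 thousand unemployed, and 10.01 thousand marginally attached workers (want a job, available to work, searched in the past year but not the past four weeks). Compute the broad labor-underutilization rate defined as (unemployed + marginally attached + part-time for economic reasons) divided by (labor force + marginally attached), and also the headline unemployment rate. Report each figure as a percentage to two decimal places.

Labor force = 504.31 + 35.73 = 540.04 thousand.
Numerator = 35.73 + 10.01 + 23.57 = 69.31 thousand.
Denominator = 540.04 + 10.01 = 550.05 thousand.
Broad rate = 69.31 / 550.05 = 12.60%.
Headline unemployment rate = 35.73 / 540.04 = 6.62%.

Broad underutilization rate ≈ 12.60%; headline unemployment rate ≈ 6.62%.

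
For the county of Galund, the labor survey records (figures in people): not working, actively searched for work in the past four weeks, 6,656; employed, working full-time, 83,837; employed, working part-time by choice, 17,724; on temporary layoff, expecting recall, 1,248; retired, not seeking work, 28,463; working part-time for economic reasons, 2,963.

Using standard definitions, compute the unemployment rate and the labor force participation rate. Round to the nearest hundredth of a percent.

Employed = 83,837 + 17,724 + 2,963 = 104,524 (anyone who worked, including part-time for economic reasons, counts as employed).
Unemployed = 6,656 + 1,248 = 7,904 (jobless and actively searching, or on temporary layoff).
Labor force = 104,524 + 7,904 = 112,428.
Not in labor force = 28,463 (those not working and not actively searching are outside the labor force).
Civilian working-age population = 112,428 + 28,463 = 140,891.
Unemployment rate = 7,904 / 112,428 = 7.03%.
Labor force participation rate = 112,428 / 140,891 = 79.80%.

Unemployment rate ≈ 7.03%; labor force participation rate ≈ 79.80%.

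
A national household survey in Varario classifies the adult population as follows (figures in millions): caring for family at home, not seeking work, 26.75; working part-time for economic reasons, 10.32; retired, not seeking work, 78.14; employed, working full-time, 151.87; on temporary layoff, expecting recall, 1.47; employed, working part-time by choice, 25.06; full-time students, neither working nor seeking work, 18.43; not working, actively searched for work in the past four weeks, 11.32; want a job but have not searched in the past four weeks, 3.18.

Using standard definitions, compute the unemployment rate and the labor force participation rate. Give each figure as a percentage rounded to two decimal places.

Unemployment rate ≈ 6.39%; labor force participation rate ≈ 61.26%.

Employed = 10.32 + 151.87 + 25.06 = 187.25 million (anyone who worked, including part-time for economic reasons, counts as employed).
Unemployed = 1.47 + 11.32 = 12.79 million (jobless and actively searching, or on temporary layoff).
Labor force = 187.25 + 12.79 = 200.04 million.
Not in labor force = 26.75 + 78.14 + 18.43 + 3.18 = 126.50 million (those not working and not actively searching are outside the labor force — including those who want a job but have given up searching).
Civilian working-age population = 200.04 + 126.50 = 326.54 million.
Unemployment rate = 12.79 / 200.04 = 6.39%.
Labor force participation rate = 200.04 / 326.54 = 61.26%.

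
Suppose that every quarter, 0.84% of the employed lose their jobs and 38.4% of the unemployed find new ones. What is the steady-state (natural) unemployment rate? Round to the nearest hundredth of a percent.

Steady-state unemployment rate ≈ 2.14%.

At steady state the flows balance: s·E = f·U, so U/(E+U) = s/(s+f).
u* = 0.84 / (0.84 + 38.4) = 0.84 / 39.24 = 2.14%.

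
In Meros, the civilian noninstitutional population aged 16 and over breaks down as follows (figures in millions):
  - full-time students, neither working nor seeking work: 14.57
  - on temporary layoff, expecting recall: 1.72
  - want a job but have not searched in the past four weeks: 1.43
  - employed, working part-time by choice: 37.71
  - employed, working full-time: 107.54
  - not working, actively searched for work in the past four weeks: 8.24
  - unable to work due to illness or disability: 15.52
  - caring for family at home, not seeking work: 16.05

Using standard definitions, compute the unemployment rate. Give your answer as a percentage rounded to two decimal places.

Employed = 37.71 + 107.54 = 145.25 million.
Unemployed = 1.72 + 8.24 = 9.96 million (jobless and actively searching, or on temporary layoff).
Labor force = 145.25 + 9.96 = 155.21 million.
Unemployment rate = 9.96 / 155.21 = 6.42%.

Unemployment rate ≈ 6.42%.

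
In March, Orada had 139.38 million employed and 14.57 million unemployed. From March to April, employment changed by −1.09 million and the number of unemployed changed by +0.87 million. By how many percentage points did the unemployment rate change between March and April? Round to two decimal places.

The unemployment rate changed by +0.58 percentage points.

March: labor force = 139.38 + 14.57 = 153.95; u = 14.57/153.95 = 9.46%.
April: labor force = 138.29 + 15.44 = 153.73; u = 15.44/153.73 = 10.04%.
Change = 10.04% − 9.46% = +0.58 pp.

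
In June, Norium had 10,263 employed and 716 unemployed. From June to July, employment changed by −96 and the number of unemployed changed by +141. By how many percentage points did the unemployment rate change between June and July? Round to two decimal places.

June: labor force = 10,263 + 716 = 10,979; u = 716/10,979 = 6.52%.
July: labor force = 10,167 + 857 = 11,024; u = 857/11,024 = 7.77%.
Change = 7.77% − 6.52% = +1.25 pp.

The unemployment rate changed by +1.25 percentage points.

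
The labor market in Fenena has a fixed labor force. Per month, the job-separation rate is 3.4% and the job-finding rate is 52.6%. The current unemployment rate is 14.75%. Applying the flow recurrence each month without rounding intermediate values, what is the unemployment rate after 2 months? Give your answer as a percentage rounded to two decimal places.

Unemployment rate after two months ≈ 7.75%.

With a fixed labor force, u_{t+1} = u_t + s·(1−u_t) − f·u_t = u_t·(1−s−f) + s.
Here 1−s−f = 0.440 and s = 0.034.
u_1 = 0.147500 × 0.440 + 0.034 = 0.098900.
u_2 = 0.098900 × 0.440 + 0.034 = 0.077516.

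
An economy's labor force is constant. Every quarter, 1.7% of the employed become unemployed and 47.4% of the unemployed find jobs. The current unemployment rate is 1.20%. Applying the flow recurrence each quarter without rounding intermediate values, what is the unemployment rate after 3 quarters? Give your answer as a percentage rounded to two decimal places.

Unemployment rate after three quarters ≈ 3.16%.

With a fixed labor force, u_{t+1} = u_t + s·(1−u_t) − f·u_t = u_t·(1−s−f) + s.
Here 1−s−f = 0.509 and s = 0.017.
u_1 = 0.012000 × 0.509 + 0.017 = 0.023108.
u_2 = 0.023108 × 0.509 + 0.017 = 0.028762.
u_3 = 0.028762 × 0.509 + 0.017 = 0.031640.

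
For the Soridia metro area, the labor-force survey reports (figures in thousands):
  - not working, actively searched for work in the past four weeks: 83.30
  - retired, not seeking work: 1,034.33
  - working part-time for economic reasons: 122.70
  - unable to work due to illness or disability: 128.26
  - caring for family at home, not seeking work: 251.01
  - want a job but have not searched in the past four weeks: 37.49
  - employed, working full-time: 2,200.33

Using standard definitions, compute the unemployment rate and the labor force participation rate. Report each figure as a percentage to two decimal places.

Unemployment rate ≈ 3.46%; labor force participation rate ≈ 62.38%.

Employed = 122.70 + 2,200.33 = 2,323.03 thousand (anyone who worked, including part-time for economic reasons, counts as employed).
Unemployed = 83.30 thousand.
Labor force = 2,323.03 + 83.30 = 2,406.33 thousand.
Not in labor force = 1,034.33 + 128.26 + 251.01 + 37.49 = 1,451.09 thousand (those not working and not actively searching are outside the labor force — including those who want a job but have given up searching).
Civilian working-age population = 2,406.33 + 1,451.09 = 3,857.42 thousand.
Unemployment rate = 83.30 / 2,406.33 = 3.46%.
Labor force participation rate = 2,406.33 / 3,857.42 = 62.38%.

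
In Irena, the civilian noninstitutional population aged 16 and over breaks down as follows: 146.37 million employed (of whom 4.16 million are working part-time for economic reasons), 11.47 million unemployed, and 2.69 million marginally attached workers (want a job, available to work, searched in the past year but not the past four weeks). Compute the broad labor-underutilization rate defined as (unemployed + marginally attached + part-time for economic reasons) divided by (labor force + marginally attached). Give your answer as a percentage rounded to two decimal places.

Broad underutilization rate ≈ 11.41%.

Labor force = 146.37 + 11.47 = 157.84 million.
Numerator = 11.47 + 2.69 + 4.16 = 18.32 million.
Denominator = 157.84 + 2.69 = 160.53 million.
Broad rate = 18.32 / 160.53 = 11.41%.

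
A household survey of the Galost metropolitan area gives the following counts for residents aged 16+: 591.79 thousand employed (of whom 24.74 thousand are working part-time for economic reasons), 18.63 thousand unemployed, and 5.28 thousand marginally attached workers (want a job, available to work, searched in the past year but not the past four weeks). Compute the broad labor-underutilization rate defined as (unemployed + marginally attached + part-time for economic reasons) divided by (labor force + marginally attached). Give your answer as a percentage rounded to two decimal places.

Labor force = 591.79 + 18.63 = 610.42 thousand.
Numerator = 18.63 + 5.28 + 24.74 = 48.65 thousand.
Denominator = 610.42 + 5.28 = 615.70 thousand.
Broad rate = 48.65 / 615.70 = 7.90%.

Broad underutilization rate ≈ 7.90%.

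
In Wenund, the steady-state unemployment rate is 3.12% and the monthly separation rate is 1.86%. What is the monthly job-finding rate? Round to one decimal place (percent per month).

From u* = s/(s+f): f = s·(1−u)/u.
f = 1.86 × (1 − 0.0312) / 0.0312 = 1.8020 / 0.0312 ≈ 57.8% per month.

Job-finding rate ≈ 57.8% per month.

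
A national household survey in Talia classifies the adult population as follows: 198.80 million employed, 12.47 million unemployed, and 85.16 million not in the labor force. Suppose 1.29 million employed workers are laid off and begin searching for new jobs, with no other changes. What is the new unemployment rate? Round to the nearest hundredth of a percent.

Initially, labor force = 198.80 + 12.47 = 211.27 million, so u = 12.47/211.27 = 5.90%.
After the change, employed falls and unemployed rises by 1.29; labor force unchanged → E = 197.51, U = 13.76, labor force = 211.27 million.
New unemployment rate = 13.76 / 211.27 = 6.51%.

New unemployment rate ≈ 6.51%.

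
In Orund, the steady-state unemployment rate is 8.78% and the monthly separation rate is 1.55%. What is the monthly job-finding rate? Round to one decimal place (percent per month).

From u* = s/(s+f): f = s·(1−u)/u.
f = 1.55 × (1 − 0.0878) / 0.0878 = 1.4139 / 0.0878 ≈ 16.1% per month.

Job-finding rate ≈ 16.1% per month.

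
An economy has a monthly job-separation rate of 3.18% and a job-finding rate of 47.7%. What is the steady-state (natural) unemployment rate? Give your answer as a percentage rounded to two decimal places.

Steady-state unemployment rate ≈ 6.25%.

At steady state the flows balance: s·E = f·U, so U/(E+U) = s/(s+f).
u* = 3.18 / (3.18 + 47.7) = 3.18 / 50.88 = 6.25%.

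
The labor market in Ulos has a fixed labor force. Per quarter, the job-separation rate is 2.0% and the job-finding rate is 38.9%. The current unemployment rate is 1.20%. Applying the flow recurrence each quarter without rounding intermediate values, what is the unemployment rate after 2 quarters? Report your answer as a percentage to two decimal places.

Unemployment rate after two quarters ≈ 3.60%.

With a fixed labor force, u_{t+1} = u_t + s·(1−u_t) − f·u_t = u_t·(1−s−f) + s.
Here 1−s−f = 0.591 and s = 0.020.
u_1 = 0.012000 × 0.591 + 0.020 = 0.027092.
u_2 = 0.027092 × 0.591 + 0.020 = 0.036011.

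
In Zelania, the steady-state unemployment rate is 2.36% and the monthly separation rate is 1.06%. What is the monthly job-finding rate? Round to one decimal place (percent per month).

From u* = s/(s+f): f = s·(1−u)/u.
f = 1.06 × (1 − 0.0236) / 0.0236 = 1.0350 / 0.0236 ≈ 43.9% per month.

Job-finding rate ≈ 43.9% per month.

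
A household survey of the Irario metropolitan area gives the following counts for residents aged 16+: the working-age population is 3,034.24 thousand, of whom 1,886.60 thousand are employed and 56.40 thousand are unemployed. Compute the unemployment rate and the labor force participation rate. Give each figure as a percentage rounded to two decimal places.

Labor force = employed + unemployed = 1,886.60 + 56.40 = 1,943.00 thousand.
Unemployment rate = 56.40 / 1,943.00 = 2.90%.
Labor force participation rate = 1,943.00 / 3,034.24 = 64.04%.

Unemployment rate ≈ 2.90%; labor force participation rate ≈ 64.04%.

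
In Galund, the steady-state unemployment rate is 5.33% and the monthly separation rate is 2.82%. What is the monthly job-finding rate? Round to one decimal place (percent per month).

From u* = s/(s+f): f = s·(1−u)/u.
f = 2.82 × (1 − 0.0533) / 0.0533 = 2.6697 / 0.0533 ≈ 50.1% per month.

Job-finding rate ≈ 50.1% per month.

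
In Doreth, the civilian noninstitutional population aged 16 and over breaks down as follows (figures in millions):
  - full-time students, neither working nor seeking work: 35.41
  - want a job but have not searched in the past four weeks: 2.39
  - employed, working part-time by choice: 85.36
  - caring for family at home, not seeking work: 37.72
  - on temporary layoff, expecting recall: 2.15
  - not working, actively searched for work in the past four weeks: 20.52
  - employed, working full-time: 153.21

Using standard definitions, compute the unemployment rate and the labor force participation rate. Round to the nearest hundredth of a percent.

Employed = 85.36 + 153.21 = 238.57 million.
Unemployed = 2.15 + 20.52 = 22.67 million (jobless and actively searching, or on temporary layoff).
Labor force = 238.57 + 22.67 = 261.24 million.
Not in labor force = 35.41 + 2.39 + 37.72 = 75.52 million (those not working and not actively searching are outside the labor force — including those who want a job but have given up searching).
Civilian working-age population = 261.24 + 75.52 = 336.76 million.
Unemployment rate = 22.67 / 261.24 = 8.68%.
Labor force participation rate = 261.24 / 336.76 = 77.57%.

Unemployment rate ≈ 8.68%; labor force participation rate ≈ 77.57%.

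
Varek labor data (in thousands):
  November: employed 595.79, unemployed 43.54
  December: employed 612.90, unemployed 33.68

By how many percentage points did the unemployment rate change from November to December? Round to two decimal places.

The unemployment rate changed by −1.60 percentage points.

November: labor force = 595.79 + 43.54 = 639.33; u = 43.54/639.33 = 6.81%.
December: labor force = 612.90 + 33.68 = 646.58; u = 33.68/646.58 = 5.21%.
Change = 5.21% − 6.81% = −1.60 pp.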